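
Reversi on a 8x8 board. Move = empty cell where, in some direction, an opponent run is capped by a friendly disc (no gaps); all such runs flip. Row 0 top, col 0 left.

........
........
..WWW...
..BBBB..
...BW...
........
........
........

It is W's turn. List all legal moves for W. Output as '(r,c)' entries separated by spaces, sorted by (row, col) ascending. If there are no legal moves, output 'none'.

Answer: (2,6) (4,1) (4,2) (4,5) (4,6) (5,3)

Derivation:
(2,1): no bracket -> illegal
(2,5): no bracket -> illegal
(2,6): flips 1 -> legal
(3,1): no bracket -> illegal
(3,6): no bracket -> illegal
(4,1): flips 1 -> legal
(4,2): flips 3 -> legal
(4,5): flips 1 -> legal
(4,6): flips 1 -> legal
(5,2): no bracket -> illegal
(5,3): flips 2 -> legal
(5,4): no bracket -> illegal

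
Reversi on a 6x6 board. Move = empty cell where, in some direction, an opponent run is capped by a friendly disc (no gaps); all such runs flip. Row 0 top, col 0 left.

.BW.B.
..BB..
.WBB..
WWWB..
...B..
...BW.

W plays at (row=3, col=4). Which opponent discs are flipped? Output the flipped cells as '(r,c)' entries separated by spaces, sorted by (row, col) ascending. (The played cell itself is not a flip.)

Dir NW: opp run (2,3) (1,2) (0,1), next=edge -> no flip
Dir N: first cell '.' (not opp) -> no flip
Dir NE: first cell '.' (not opp) -> no flip
Dir W: opp run (3,3) capped by W -> flip
Dir E: first cell '.' (not opp) -> no flip
Dir SW: opp run (4,3), next='.' -> no flip
Dir S: first cell '.' (not opp) -> no flip
Dir SE: first cell '.' (not opp) -> no flip

Answer: (3,3)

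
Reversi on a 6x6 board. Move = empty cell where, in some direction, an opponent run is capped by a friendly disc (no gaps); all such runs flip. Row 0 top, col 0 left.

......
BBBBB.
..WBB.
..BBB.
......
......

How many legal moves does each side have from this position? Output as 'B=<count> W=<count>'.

-- B to move --
(2,1): flips 1 -> legal
(3,1): flips 1 -> legal
B mobility = 2
-- W to move --
(0,0): flips 1 -> legal
(0,1): no bracket -> illegal
(0,2): flips 1 -> legal
(0,3): no bracket -> illegal
(0,4): flips 1 -> legal
(0,5): no bracket -> illegal
(1,5): no bracket -> illegal
(2,0): no bracket -> illegal
(2,1): no bracket -> illegal
(2,5): flips 2 -> legal
(3,1): no bracket -> illegal
(3,5): no bracket -> illegal
(4,1): no bracket -> illegal
(4,2): flips 1 -> legal
(4,3): no bracket -> illegal
(4,4): flips 1 -> legal
(4,5): no bracket -> illegal
W mobility = 6

Answer: B=2 W=6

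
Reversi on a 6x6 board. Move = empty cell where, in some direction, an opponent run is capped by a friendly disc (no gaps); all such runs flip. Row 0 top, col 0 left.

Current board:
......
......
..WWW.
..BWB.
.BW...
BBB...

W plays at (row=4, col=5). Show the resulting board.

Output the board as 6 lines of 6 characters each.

Place W at (4,5); scan 8 dirs for brackets.
Dir NW: opp run (3,4) capped by W -> flip
Dir N: first cell '.' (not opp) -> no flip
Dir NE: edge -> no flip
Dir W: first cell '.' (not opp) -> no flip
Dir E: edge -> no flip
Dir SW: first cell '.' (not opp) -> no flip
Dir S: first cell '.' (not opp) -> no flip
Dir SE: edge -> no flip
All flips: (3,4)

Answer: ......
......
..WWW.
..BWW.
.BW..W
BBB...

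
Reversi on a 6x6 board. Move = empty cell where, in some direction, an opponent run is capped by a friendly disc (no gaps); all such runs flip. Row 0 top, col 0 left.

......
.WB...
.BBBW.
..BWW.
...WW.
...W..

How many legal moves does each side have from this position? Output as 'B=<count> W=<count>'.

Answer: B=8 W=5

Derivation:
-- B to move --
(0,0): flips 1 -> legal
(0,1): flips 1 -> legal
(0,2): no bracket -> illegal
(1,0): flips 1 -> legal
(1,3): no bracket -> illegal
(1,4): no bracket -> illegal
(1,5): no bracket -> illegal
(2,0): no bracket -> illegal
(2,5): flips 1 -> legal
(3,5): flips 2 -> legal
(4,2): no bracket -> illegal
(4,5): flips 1 -> legal
(5,2): no bracket -> illegal
(5,4): flips 1 -> legal
(5,5): flips 2 -> legal
B mobility = 8
-- W to move --
(0,1): flips 2 -> legal
(0,2): no bracket -> illegal
(0,3): no bracket -> illegal
(1,0): flips 2 -> legal
(1,3): flips 2 -> legal
(1,4): no bracket -> illegal
(2,0): flips 3 -> legal
(3,0): no bracket -> illegal
(3,1): flips 2 -> legal
(4,1): no bracket -> illegal
(4,2): no bracket -> illegal
W mobility = 5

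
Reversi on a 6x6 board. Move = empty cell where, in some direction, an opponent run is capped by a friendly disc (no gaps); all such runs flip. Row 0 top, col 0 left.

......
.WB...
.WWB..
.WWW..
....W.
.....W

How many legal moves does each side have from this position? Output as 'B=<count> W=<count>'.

Answer: B=6 W=5

Derivation:
-- B to move --
(0,0): no bracket -> illegal
(0,1): no bracket -> illegal
(0,2): no bracket -> illegal
(1,0): flips 1 -> legal
(1,3): no bracket -> illegal
(2,0): flips 2 -> legal
(2,4): no bracket -> illegal
(3,0): flips 1 -> legal
(3,4): no bracket -> illegal
(3,5): no bracket -> illegal
(4,0): no bracket -> illegal
(4,1): flips 1 -> legal
(4,2): flips 2 -> legal
(4,3): flips 1 -> legal
(4,5): no bracket -> illegal
(5,3): no bracket -> illegal
(5,4): no bracket -> illegal
B mobility = 6
-- W to move --
(0,1): no bracket -> illegal
(0,2): flips 1 -> legal
(0,3): flips 1 -> legal
(1,3): flips 2 -> legal
(1,4): flips 1 -> legal
(2,4): flips 1 -> legal
(3,4): no bracket -> illegal
W mobility = 5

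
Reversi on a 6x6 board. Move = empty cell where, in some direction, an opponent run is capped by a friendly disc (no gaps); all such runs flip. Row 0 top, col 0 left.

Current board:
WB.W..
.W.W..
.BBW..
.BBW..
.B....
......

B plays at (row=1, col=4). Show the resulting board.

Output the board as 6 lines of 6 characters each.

Answer: WB.W..
.W.WB.
.BBB..
.BBW..
.B....
......

Derivation:
Place B at (1,4); scan 8 dirs for brackets.
Dir NW: opp run (0,3), next=edge -> no flip
Dir N: first cell '.' (not opp) -> no flip
Dir NE: first cell '.' (not opp) -> no flip
Dir W: opp run (1,3), next='.' -> no flip
Dir E: first cell '.' (not opp) -> no flip
Dir SW: opp run (2,3) capped by B -> flip
Dir S: first cell '.' (not opp) -> no flip
Dir SE: first cell '.' (not opp) -> no flip
All flips: (2,3)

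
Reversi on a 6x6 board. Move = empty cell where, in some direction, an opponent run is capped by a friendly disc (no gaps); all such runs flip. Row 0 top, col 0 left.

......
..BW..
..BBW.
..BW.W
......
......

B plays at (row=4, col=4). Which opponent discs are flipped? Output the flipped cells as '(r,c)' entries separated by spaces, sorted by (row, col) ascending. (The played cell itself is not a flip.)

Dir NW: opp run (3,3) capped by B -> flip
Dir N: first cell '.' (not opp) -> no flip
Dir NE: opp run (3,5), next=edge -> no flip
Dir W: first cell '.' (not opp) -> no flip
Dir E: first cell '.' (not opp) -> no flip
Dir SW: first cell '.' (not opp) -> no flip
Dir S: first cell '.' (not opp) -> no flip
Dir SE: first cell '.' (not opp) -> no flip

Answer: (3,3)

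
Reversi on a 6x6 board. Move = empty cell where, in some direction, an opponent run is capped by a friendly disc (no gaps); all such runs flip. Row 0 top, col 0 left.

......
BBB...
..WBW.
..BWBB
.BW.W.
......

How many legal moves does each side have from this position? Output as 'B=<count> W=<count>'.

Answer: B=9 W=5

Derivation:
-- B to move --
(1,3): flips 1 -> legal
(1,4): flips 1 -> legal
(1,5): no bracket -> illegal
(2,1): flips 1 -> legal
(2,5): flips 1 -> legal
(3,1): no bracket -> illegal
(4,3): flips 2 -> legal
(4,5): no bracket -> illegal
(5,1): no bracket -> illegal
(5,2): flips 1 -> legal
(5,3): flips 1 -> legal
(5,4): flips 1 -> legal
(5,5): flips 3 -> legal
B mobility = 9
-- W to move --
(0,0): flips 1 -> legal
(0,1): no bracket -> illegal
(0,2): flips 1 -> legal
(0,3): no bracket -> illegal
(1,3): flips 1 -> legal
(1,4): no bracket -> illegal
(2,0): no bracket -> illegal
(2,1): no bracket -> illegal
(2,5): no bracket -> illegal
(3,0): no bracket -> illegal
(3,1): flips 1 -> legal
(4,0): flips 1 -> legal
(4,3): no bracket -> illegal
(4,5): no bracket -> illegal
(5,0): no bracket -> illegal
(5,1): no bracket -> illegal
(5,2): no bracket -> illegal
W mobility = 5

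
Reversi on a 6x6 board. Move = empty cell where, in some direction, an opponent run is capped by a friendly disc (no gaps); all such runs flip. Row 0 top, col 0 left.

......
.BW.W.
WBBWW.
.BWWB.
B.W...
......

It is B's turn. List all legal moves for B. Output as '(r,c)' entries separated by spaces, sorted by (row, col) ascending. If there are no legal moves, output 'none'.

(0,1): flips 2 -> legal
(0,2): flips 1 -> legal
(0,3): flips 1 -> legal
(0,4): flips 2 -> legal
(0,5): no bracket -> illegal
(1,0): no bracket -> illegal
(1,3): flips 1 -> legal
(1,5): no bracket -> illegal
(2,5): flips 2 -> legal
(3,0): no bracket -> illegal
(3,5): no bracket -> illegal
(4,1): no bracket -> illegal
(4,3): flips 1 -> legal
(4,4): flips 1 -> legal
(5,1): no bracket -> illegal
(5,2): flips 2 -> legal
(5,3): flips 1 -> legal

Answer: (0,1) (0,2) (0,3) (0,4) (1,3) (2,5) (4,3) (4,4) (5,2) (5,3)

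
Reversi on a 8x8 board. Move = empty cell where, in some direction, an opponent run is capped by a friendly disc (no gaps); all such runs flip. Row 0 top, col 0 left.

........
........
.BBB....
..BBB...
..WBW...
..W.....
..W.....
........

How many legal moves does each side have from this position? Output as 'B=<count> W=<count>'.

-- B to move --
(3,1): no bracket -> illegal
(3,5): no bracket -> illegal
(4,1): flips 1 -> legal
(4,5): flips 1 -> legal
(5,1): flips 1 -> legal
(5,3): no bracket -> illegal
(5,4): flips 1 -> legal
(5,5): flips 1 -> legal
(6,1): flips 1 -> legal
(6,3): no bracket -> illegal
(7,1): no bracket -> illegal
(7,2): flips 3 -> legal
(7,3): no bracket -> illegal
B mobility = 7
-- W to move --
(1,0): no bracket -> illegal
(1,1): flips 2 -> legal
(1,2): flips 2 -> legal
(1,3): no bracket -> illegal
(1,4): no bracket -> illegal
(2,0): no bracket -> illegal
(2,4): flips 2 -> legal
(2,5): flips 2 -> legal
(3,0): no bracket -> illegal
(3,1): no bracket -> illegal
(3,5): no bracket -> illegal
(4,1): no bracket -> illegal
(4,5): no bracket -> illegal
(5,3): no bracket -> illegal
(5,4): no bracket -> illegal
W mobility = 4

Answer: B=7 W=4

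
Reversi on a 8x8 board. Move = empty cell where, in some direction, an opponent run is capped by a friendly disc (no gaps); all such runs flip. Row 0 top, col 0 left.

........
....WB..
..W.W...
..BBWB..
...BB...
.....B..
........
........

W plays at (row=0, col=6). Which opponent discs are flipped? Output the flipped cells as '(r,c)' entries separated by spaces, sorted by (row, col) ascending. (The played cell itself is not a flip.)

Dir NW: edge -> no flip
Dir N: edge -> no flip
Dir NE: edge -> no flip
Dir W: first cell '.' (not opp) -> no flip
Dir E: first cell '.' (not opp) -> no flip
Dir SW: opp run (1,5) capped by W -> flip
Dir S: first cell '.' (not opp) -> no flip
Dir SE: first cell '.' (not opp) -> no flip

Answer: (1,5)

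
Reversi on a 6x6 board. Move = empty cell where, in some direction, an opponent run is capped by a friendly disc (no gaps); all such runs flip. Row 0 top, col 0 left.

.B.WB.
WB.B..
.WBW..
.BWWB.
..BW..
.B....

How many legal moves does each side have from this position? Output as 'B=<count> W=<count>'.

-- B to move --
(0,0): no bracket -> illegal
(0,2): flips 1 -> legal
(1,2): flips 1 -> legal
(1,4): no bracket -> illegal
(2,0): flips 1 -> legal
(2,4): flips 2 -> legal
(3,0): no bracket -> illegal
(4,1): no bracket -> illegal
(4,4): flips 2 -> legal
(5,2): flips 1 -> legal
(5,3): flips 3 -> legal
(5,4): no bracket -> illegal
B mobility = 7
-- W to move --
(0,0): flips 2 -> legal
(0,2): no bracket -> illegal
(0,5): flips 1 -> legal
(1,2): flips 2 -> legal
(1,4): no bracket -> illegal
(1,5): no bracket -> illegal
(2,0): no bracket -> illegal
(2,4): no bracket -> illegal
(2,5): flips 1 -> legal
(3,0): flips 1 -> legal
(3,5): flips 1 -> legal
(4,0): no bracket -> illegal
(4,1): flips 2 -> legal
(4,4): no bracket -> illegal
(4,5): flips 1 -> legal
(5,0): no bracket -> illegal
(5,2): flips 1 -> legal
(5,3): no bracket -> illegal
W mobility = 9

Answer: B=7 W=9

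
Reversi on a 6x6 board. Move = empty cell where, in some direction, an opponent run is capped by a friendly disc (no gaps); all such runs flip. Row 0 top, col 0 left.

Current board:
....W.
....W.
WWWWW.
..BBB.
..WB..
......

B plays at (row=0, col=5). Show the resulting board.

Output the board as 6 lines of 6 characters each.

Answer: ....WB
....B.
WWWBW.
..BBB.
..WB..
......

Derivation:
Place B at (0,5); scan 8 dirs for brackets.
Dir NW: edge -> no flip
Dir N: edge -> no flip
Dir NE: edge -> no flip
Dir W: opp run (0,4), next='.' -> no flip
Dir E: edge -> no flip
Dir SW: opp run (1,4) (2,3) capped by B -> flip
Dir S: first cell '.' (not opp) -> no flip
Dir SE: edge -> no flip
All flips: (1,4) (2,3)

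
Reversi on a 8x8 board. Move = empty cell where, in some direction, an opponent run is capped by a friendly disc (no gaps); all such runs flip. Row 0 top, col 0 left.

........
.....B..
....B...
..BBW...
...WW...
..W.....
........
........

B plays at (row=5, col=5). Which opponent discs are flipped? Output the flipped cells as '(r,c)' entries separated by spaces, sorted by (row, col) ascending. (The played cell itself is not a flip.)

Dir NW: opp run (4,4) capped by B -> flip
Dir N: first cell '.' (not opp) -> no flip
Dir NE: first cell '.' (not opp) -> no flip
Dir W: first cell '.' (not opp) -> no flip
Dir E: first cell '.' (not opp) -> no flip
Dir SW: first cell '.' (not opp) -> no flip
Dir S: first cell '.' (not opp) -> no flip
Dir SE: first cell '.' (not opp) -> no flip

Answer: (4,4)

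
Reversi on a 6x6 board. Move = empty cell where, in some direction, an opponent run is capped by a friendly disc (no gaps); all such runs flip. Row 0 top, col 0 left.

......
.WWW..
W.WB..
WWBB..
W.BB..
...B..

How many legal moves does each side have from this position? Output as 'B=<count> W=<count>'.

-- B to move --
(0,0): flips 2 -> legal
(0,1): flips 1 -> legal
(0,2): flips 2 -> legal
(0,3): flips 1 -> legal
(0,4): no bracket -> illegal
(1,0): no bracket -> illegal
(1,4): no bracket -> illegal
(2,1): flips 1 -> legal
(2,4): no bracket -> illegal
(4,1): no bracket -> illegal
(5,0): no bracket -> illegal
(5,1): no bracket -> illegal
B mobility = 5
-- W to move --
(1,4): no bracket -> illegal
(2,1): no bracket -> illegal
(2,4): flips 1 -> legal
(3,4): flips 3 -> legal
(4,1): no bracket -> illegal
(4,4): flips 1 -> legal
(5,1): no bracket -> illegal
(5,2): flips 2 -> legal
(5,4): no bracket -> illegal
W mobility = 4

Answer: B=5 W=4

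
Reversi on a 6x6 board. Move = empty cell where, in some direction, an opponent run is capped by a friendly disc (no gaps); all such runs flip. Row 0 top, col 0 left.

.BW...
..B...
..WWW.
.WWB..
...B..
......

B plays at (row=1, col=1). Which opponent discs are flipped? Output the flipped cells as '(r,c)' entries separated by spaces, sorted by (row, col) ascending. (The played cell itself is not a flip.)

Dir NW: first cell '.' (not opp) -> no flip
Dir N: first cell 'B' (not opp) -> no flip
Dir NE: opp run (0,2), next=edge -> no flip
Dir W: first cell '.' (not opp) -> no flip
Dir E: first cell 'B' (not opp) -> no flip
Dir SW: first cell '.' (not opp) -> no flip
Dir S: first cell '.' (not opp) -> no flip
Dir SE: opp run (2,2) capped by B -> flip

Answer: (2,2)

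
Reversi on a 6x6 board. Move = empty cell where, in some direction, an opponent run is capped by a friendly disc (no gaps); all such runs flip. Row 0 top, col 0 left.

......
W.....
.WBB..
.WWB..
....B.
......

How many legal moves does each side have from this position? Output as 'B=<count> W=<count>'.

Answer: B=5 W=5

Derivation:
-- B to move --
(0,0): no bracket -> illegal
(0,1): no bracket -> illegal
(1,1): no bracket -> illegal
(1,2): no bracket -> illegal
(2,0): flips 1 -> legal
(3,0): flips 2 -> legal
(4,0): flips 1 -> legal
(4,1): flips 1 -> legal
(4,2): flips 1 -> legal
(4,3): no bracket -> illegal
B mobility = 5
-- W to move --
(1,1): no bracket -> illegal
(1,2): flips 1 -> legal
(1,3): flips 1 -> legal
(1,4): flips 1 -> legal
(2,4): flips 2 -> legal
(3,4): flips 1 -> legal
(3,5): no bracket -> illegal
(4,2): no bracket -> illegal
(4,3): no bracket -> illegal
(4,5): no bracket -> illegal
(5,3): no bracket -> illegal
(5,4): no bracket -> illegal
(5,5): no bracket -> illegal
W mobility = 5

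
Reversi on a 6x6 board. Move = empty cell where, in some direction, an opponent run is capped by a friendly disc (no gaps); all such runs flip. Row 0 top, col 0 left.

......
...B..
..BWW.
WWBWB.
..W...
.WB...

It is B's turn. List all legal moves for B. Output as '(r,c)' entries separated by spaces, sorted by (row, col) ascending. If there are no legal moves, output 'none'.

(1,2): flips 1 -> legal
(1,4): flips 2 -> legal
(1,5): no bracket -> illegal
(2,0): no bracket -> illegal
(2,1): no bracket -> illegal
(2,5): flips 2 -> legal
(3,5): flips 1 -> legal
(4,0): flips 1 -> legal
(4,1): no bracket -> illegal
(4,3): flips 2 -> legal
(4,4): flips 1 -> legal
(5,0): flips 1 -> legal
(5,3): no bracket -> illegal

Answer: (1,2) (1,4) (2,5) (3,5) (4,0) (4,3) (4,4) (5,0)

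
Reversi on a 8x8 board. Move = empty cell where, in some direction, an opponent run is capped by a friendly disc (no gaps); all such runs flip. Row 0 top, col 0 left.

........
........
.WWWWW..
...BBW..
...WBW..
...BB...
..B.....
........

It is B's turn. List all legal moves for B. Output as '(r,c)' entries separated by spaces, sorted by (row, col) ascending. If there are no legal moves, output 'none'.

Answer: (1,1) (1,2) (1,3) (1,4) (1,5) (1,6) (2,6) (3,2) (3,6) (4,2) (4,6) (5,2) (5,6)

Derivation:
(1,0): no bracket -> illegal
(1,1): flips 1 -> legal
(1,2): flips 1 -> legal
(1,3): flips 1 -> legal
(1,4): flips 1 -> legal
(1,5): flips 1 -> legal
(1,6): flips 1 -> legal
(2,0): no bracket -> illegal
(2,6): flips 1 -> legal
(3,0): no bracket -> illegal
(3,1): no bracket -> illegal
(3,2): flips 1 -> legal
(3,6): flips 2 -> legal
(4,2): flips 1 -> legal
(4,6): flips 1 -> legal
(5,2): flips 1 -> legal
(5,5): no bracket -> illegal
(5,6): flips 1 -> legal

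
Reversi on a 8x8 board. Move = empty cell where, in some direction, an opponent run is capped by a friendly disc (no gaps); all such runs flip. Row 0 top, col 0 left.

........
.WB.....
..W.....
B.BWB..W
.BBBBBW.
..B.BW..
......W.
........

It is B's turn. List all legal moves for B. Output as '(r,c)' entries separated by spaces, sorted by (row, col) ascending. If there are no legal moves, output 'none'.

Answer: (0,0) (1,0) (2,3) (2,4) (4,7) (5,6) (6,5) (7,7)

Derivation:
(0,0): flips 3 -> legal
(0,1): no bracket -> illegal
(0,2): no bracket -> illegal
(1,0): flips 1 -> legal
(1,3): no bracket -> illegal
(2,0): no bracket -> illegal
(2,1): no bracket -> illegal
(2,3): flips 1 -> legal
(2,4): flips 1 -> legal
(2,6): no bracket -> illegal
(2,7): no bracket -> illegal
(3,1): no bracket -> illegal
(3,5): no bracket -> illegal
(3,6): no bracket -> illegal
(4,7): flips 1 -> legal
(5,6): flips 1 -> legal
(5,7): no bracket -> illegal
(6,4): no bracket -> illegal
(6,5): flips 1 -> legal
(6,7): no bracket -> illegal
(7,5): no bracket -> illegal
(7,6): no bracket -> illegal
(7,7): flips 2 -> legal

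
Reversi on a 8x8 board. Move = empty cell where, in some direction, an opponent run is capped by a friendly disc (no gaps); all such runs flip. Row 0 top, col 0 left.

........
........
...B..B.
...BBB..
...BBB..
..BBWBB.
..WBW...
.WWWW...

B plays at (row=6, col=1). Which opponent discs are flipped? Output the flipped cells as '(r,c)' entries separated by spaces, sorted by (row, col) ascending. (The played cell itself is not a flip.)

Dir NW: first cell '.' (not opp) -> no flip
Dir N: first cell '.' (not opp) -> no flip
Dir NE: first cell 'B' (not opp) -> no flip
Dir W: first cell '.' (not opp) -> no flip
Dir E: opp run (6,2) capped by B -> flip
Dir SW: first cell '.' (not opp) -> no flip
Dir S: opp run (7,1), next=edge -> no flip
Dir SE: opp run (7,2), next=edge -> no flip

Answer: (6,2)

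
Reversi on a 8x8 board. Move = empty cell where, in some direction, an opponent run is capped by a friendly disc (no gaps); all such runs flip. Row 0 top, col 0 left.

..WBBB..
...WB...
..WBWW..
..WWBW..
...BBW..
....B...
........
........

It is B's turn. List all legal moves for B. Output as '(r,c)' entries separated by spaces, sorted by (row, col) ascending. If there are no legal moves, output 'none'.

(0,1): flips 1 -> legal
(1,1): flips 2 -> legal
(1,2): flips 1 -> legal
(1,5): no bracket -> illegal
(1,6): flips 1 -> legal
(2,1): flips 2 -> legal
(2,6): flips 3 -> legal
(3,1): flips 4 -> legal
(3,6): flips 3 -> legal
(4,1): flips 1 -> legal
(4,2): no bracket -> illegal
(4,6): flips 1 -> legal
(5,5): no bracket -> illegal
(5,6): flips 1 -> legal

Answer: (0,1) (1,1) (1,2) (1,6) (2,1) (2,6) (3,1) (3,6) (4,1) (4,6) (5,6)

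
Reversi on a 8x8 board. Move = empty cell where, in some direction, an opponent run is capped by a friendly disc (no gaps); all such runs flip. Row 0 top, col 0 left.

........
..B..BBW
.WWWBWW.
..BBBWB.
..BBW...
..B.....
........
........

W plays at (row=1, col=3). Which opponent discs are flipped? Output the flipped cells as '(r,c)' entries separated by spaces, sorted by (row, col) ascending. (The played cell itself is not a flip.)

Dir NW: first cell '.' (not opp) -> no flip
Dir N: first cell '.' (not opp) -> no flip
Dir NE: first cell '.' (not opp) -> no flip
Dir W: opp run (1,2), next='.' -> no flip
Dir E: first cell '.' (not opp) -> no flip
Dir SW: first cell 'W' (not opp) -> no flip
Dir S: first cell 'W' (not opp) -> no flip
Dir SE: opp run (2,4) capped by W -> flip

Answer: (2,4)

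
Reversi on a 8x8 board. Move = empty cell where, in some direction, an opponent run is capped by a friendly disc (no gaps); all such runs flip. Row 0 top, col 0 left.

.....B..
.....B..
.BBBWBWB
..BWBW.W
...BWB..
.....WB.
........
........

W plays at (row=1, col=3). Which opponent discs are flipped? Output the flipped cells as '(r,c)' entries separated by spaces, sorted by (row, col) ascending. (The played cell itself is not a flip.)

Dir NW: first cell '.' (not opp) -> no flip
Dir N: first cell '.' (not opp) -> no flip
Dir NE: first cell '.' (not opp) -> no flip
Dir W: first cell '.' (not opp) -> no flip
Dir E: first cell '.' (not opp) -> no flip
Dir SW: opp run (2,2), next='.' -> no flip
Dir S: opp run (2,3) capped by W -> flip
Dir SE: first cell 'W' (not opp) -> no flip

Answer: (2,3)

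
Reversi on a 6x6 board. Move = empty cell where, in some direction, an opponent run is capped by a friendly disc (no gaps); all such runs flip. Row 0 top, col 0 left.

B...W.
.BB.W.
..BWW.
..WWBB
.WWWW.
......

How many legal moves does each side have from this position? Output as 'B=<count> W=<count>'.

Answer: B=7 W=5

Derivation:
-- B to move --
(0,3): no bracket -> illegal
(0,5): no bracket -> illegal
(1,3): flips 1 -> legal
(1,5): no bracket -> illegal
(2,1): no bracket -> illegal
(2,5): flips 2 -> legal
(3,0): no bracket -> illegal
(3,1): flips 2 -> legal
(4,0): no bracket -> illegal
(4,5): no bracket -> illegal
(5,0): no bracket -> illegal
(5,1): no bracket -> illegal
(5,2): flips 3 -> legal
(5,3): flips 1 -> legal
(5,4): flips 1 -> legal
(5,5): flips 2 -> legal
B mobility = 7
-- W to move --
(0,1): flips 1 -> legal
(0,2): flips 2 -> legal
(0,3): no bracket -> illegal
(1,0): no bracket -> illegal
(1,3): no bracket -> illegal
(2,0): no bracket -> illegal
(2,1): flips 1 -> legal
(2,5): flips 1 -> legal
(3,1): no bracket -> illegal
(4,5): flips 1 -> legal
W mobility = 5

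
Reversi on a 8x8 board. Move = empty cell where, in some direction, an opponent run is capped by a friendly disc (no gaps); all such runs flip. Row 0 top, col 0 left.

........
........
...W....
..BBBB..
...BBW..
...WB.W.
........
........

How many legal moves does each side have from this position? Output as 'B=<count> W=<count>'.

Answer: B=10 W=6

Derivation:
-- B to move --
(1,2): flips 1 -> legal
(1,3): flips 1 -> legal
(1,4): flips 1 -> legal
(2,2): no bracket -> illegal
(2,4): no bracket -> illegal
(3,6): flips 1 -> legal
(4,2): no bracket -> illegal
(4,6): flips 1 -> legal
(4,7): no bracket -> illegal
(5,2): flips 1 -> legal
(5,5): flips 1 -> legal
(5,7): no bracket -> illegal
(6,2): flips 1 -> legal
(6,3): flips 1 -> legal
(6,4): no bracket -> illegal
(6,5): no bracket -> illegal
(6,6): no bracket -> illegal
(6,7): flips 2 -> legal
B mobility = 10
-- W to move --
(2,1): no bracket -> illegal
(2,2): no bracket -> illegal
(2,4): no bracket -> illegal
(2,5): flips 1 -> legal
(2,6): flips 2 -> legal
(3,1): no bracket -> illegal
(3,6): no bracket -> illegal
(4,1): flips 1 -> legal
(4,2): flips 2 -> legal
(4,6): no bracket -> illegal
(5,2): no bracket -> illegal
(5,5): flips 1 -> legal
(6,3): flips 1 -> legal
(6,4): no bracket -> illegal
(6,5): no bracket -> illegal
W mobility = 6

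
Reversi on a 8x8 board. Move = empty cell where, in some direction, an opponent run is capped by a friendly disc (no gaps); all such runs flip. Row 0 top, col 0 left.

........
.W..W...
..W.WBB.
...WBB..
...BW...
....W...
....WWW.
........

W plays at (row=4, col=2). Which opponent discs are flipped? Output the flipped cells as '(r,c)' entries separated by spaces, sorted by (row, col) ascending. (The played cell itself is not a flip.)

Dir NW: first cell '.' (not opp) -> no flip
Dir N: first cell '.' (not opp) -> no flip
Dir NE: first cell 'W' (not opp) -> no flip
Dir W: first cell '.' (not opp) -> no flip
Dir E: opp run (4,3) capped by W -> flip
Dir SW: first cell '.' (not opp) -> no flip
Dir S: first cell '.' (not opp) -> no flip
Dir SE: first cell '.' (not opp) -> no flip

Answer: (4,3)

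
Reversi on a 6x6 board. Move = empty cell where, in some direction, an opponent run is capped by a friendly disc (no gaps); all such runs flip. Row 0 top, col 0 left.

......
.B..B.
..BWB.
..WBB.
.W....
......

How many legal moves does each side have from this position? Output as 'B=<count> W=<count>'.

-- B to move --
(1,2): flips 1 -> legal
(1,3): flips 1 -> legal
(2,1): no bracket -> illegal
(3,0): no bracket -> illegal
(3,1): flips 1 -> legal
(4,0): no bracket -> illegal
(4,2): flips 1 -> legal
(4,3): no bracket -> illegal
(5,0): flips 3 -> legal
(5,1): no bracket -> illegal
(5,2): no bracket -> illegal
B mobility = 5
-- W to move --
(0,0): no bracket -> illegal
(0,1): no bracket -> illegal
(0,2): no bracket -> illegal
(0,3): no bracket -> illegal
(0,4): no bracket -> illegal
(0,5): flips 1 -> legal
(1,0): no bracket -> illegal
(1,2): flips 1 -> legal
(1,3): no bracket -> illegal
(1,5): no bracket -> illegal
(2,0): no bracket -> illegal
(2,1): flips 1 -> legal
(2,5): flips 1 -> legal
(3,1): no bracket -> illegal
(3,5): flips 2 -> legal
(4,2): no bracket -> illegal
(4,3): flips 1 -> legal
(4,4): no bracket -> illegal
(4,5): flips 1 -> legal
W mobility = 7

Answer: B=5 W=7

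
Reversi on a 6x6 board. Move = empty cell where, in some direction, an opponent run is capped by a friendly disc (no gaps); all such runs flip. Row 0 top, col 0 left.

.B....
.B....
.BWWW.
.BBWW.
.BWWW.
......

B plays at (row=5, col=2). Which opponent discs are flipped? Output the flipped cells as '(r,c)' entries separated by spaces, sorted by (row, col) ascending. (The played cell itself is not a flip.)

Dir NW: first cell 'B' (not opp) -> no flip
Dir N: opp run (4,2) capped by B -> flip
Dir NE: opp run (4,3) (3,4), next='.' -> no flip
Dir W: first cell '.' (not opp) -> no flip
Dir E: first cell '.' (not opp) -> no flip
Dir SW: edge -> no flip
Dir S: edge -> no flip
Dir SE: edge -> no flip

Answer: (4,2)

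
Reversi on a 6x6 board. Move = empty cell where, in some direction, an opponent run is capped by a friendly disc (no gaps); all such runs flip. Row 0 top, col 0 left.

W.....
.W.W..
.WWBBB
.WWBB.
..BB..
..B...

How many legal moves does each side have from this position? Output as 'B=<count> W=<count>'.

-- B to move --
(0,1): no bracket -> illegal
(0,2): flips 1 -> legal
(0,3): flips 1 -> legal
(0,4): no bracket -> illegal
(1,0): flips 2 -> legal
(1,2): flips 2 -> legal
(1,4): no bracket -> illegal
(2,0): flips 3 -> legal
(3,0): flips 2 -> legal
(4,0): no bracket -> illegal
(4,1): flips 1 -> legal
B mobility = 7
-- W to move --
(1,2): no bracket -> illegal
(1,4): flips 1 -> legal
(1,5): no bracket -> illegal
(3,5): flips 3 -> legal
(4,1): no bracket -> illegal
(4,4): flips 1 -> legal
(4,5): no bracket -> illegal
(5,1): no bracket -> illegal
(5,3): flips 4 -> legal
(5,4): flips 1 -> legal
W mobility = 5

Answer: B=7 W=5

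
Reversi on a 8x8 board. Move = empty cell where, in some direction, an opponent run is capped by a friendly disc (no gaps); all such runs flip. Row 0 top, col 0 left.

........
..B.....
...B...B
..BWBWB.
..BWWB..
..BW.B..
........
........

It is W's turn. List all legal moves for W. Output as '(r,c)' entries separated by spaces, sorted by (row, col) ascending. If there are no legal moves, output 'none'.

Answer: (1,3) (2,1) (2,4) (2,5) (3,1) (3,7) (4,1) (4,6) (5,1) (6,1) (6,5) (6,6)

Derivation:
(0,1): no bracket -> illegal
(0,2): no bracket -> illegal
(0,3): no bracket -> illegal
(1,1): no bracket -> illegal
(1,3): flips 1 -> legal
(1,4): no bracket -> illegal
(1,6): no bracket -> illegal
(1,7): no bracket -> illegal
(2,1): flips 1 -> legal
(2,2): no bracket -> illegal
(2,4): flips 1 -> legal
(2,5): flips 1 -> legal
(2,6): no bracket -> illegal
(3,1): flips 2 -> legal
(3,7): flips 1 -> legal
(4,1): flips 1 -> legal
(4,6): flips 1 -> legal
(4,7): no bracket -> illegal
(5,1): flips 2 -> legal
(5,4): no bracket -> illegal
(5,6): no bracket -> illegal
(6,1): flips 1 -> legal
(6,2): no bracket -> illegal
(6,3): no bracket -> illegal
(6,4): no bracket -> illegal
(6,5): flips 2 -> legal
(6,6): flips 1 -> legal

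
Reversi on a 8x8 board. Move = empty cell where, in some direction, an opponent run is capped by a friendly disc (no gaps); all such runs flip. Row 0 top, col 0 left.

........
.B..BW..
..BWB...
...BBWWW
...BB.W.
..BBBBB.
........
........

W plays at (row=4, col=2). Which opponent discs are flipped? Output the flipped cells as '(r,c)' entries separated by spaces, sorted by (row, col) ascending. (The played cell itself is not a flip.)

Dir NW: first cell '.' (not opp) -> no flip
Dir N: first cell '.' (not opp) -> no flip
Dir NE: opp run (3,3) (2,4) capped by W -> flip
Dir W: first cell '.' (not opp) -> no flip
Dir E: opp run (4,3) (4,4), next='.' -> no flip
Dir SW: first cell '.' (not opp) -> no flip
Dir S: opp run (5,2), next='.' -> no flip
Dir SE: opp run (5,3), next='.' -> no flip

Answer: (2,4) (3,3)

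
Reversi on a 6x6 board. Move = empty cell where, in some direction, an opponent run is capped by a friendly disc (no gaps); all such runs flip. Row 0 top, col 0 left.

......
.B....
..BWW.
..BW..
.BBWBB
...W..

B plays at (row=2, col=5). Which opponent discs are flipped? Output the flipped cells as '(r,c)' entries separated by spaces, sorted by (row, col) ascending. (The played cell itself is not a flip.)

Dir NW: first cell '.' (not opp) -> no flip
Dir N: first cell '.' (not opp) -> no flip
Dir NE: edge -> no flip
Dir W: opp run (2,4) (2,3) capped by B -> flip
Dir E: edge -> no flip
Dir SW: first cell '.' (not opp) -> no flip
Dir S: first cell '.' (not opp) -> no flip
Dir SE: edge -> no flip

Answer: (2,3) (2,4)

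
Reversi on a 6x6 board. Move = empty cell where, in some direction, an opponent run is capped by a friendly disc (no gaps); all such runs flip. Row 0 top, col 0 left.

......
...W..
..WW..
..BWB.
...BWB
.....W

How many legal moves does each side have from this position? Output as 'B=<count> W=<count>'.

Answer: B=4 W=6

Derivation:
-- B to move --
(0,2): no bracket -> illegal
(0,3): flips 3 -> legal
(0,4): no bracket -> illegal
(1,1): no bracket -> illegal
(1,2): flips 2 -> legal
(1,4): flips 1 -> legal
(2,1): no bracket -> illegal
(2,4): no bracket -> illegal
(3,1): no bracket -> illegal
(3,5): no bracket -> illegal
(4,2): no bracket -> illegal
(5,3): no bracket -> illegal
(5,4): flips 1 -> legal
B mobility = 4
-- W to move --
(2,1): no bracket -> illegal
(2,4): flips 1 -> legal
(2,5): no bracket -> illegal
(3,1): flips 1 -> legal
(3,5): flips 2 -> legal
(4,1): flips 1 -> legal
(4,2): flips 2 -> legal
(5,2): no bracket -> illegal
(5,3): flips 1 -> legal
(5,4): no bracket -> illegal
W mobility = 6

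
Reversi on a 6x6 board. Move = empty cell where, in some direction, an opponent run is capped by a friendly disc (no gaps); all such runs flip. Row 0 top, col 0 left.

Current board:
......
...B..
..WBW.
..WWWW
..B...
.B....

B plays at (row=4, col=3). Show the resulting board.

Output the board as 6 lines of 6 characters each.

Place B at (4,3); scan 8 dirs for brackets.
Dir NW: opp run (3,2), next='.' -> no flip
Dir N: opp run (3,3) capped by B -> flip
Dir NE: opp run (3,4), next='.' -> no flip
Dir W: first cell 'B' (not opp) -> no flip
Dir E: first cell '.' (not opp) -> no flip
Dir SW: first cell '.' (not opp) -> no flip
Dir S: first cell '.' (not opp) -> no flip
Dir SE: first cell '.' (not opp) -> no flip
All flips: (3,3)

Answer: ......
...B..
..WBW.
..WBWW
..BB..
.B....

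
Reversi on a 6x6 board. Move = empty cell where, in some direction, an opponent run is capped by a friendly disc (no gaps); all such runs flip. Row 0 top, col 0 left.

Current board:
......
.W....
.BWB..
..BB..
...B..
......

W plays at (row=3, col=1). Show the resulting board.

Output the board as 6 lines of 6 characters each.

Place W at (3,1); scan 8 dirs for brackets.
Dir NW: first cell '.' (not opp) -> no flip
Dir N: opp run (2,1) capped by W -> flip
Dir NE: first cell 'W' (not opp) -> no flip
Dir W: first cell '.' (not opp) -> no flip
Dir E: opp run (3,2) (3,3), next='.' -> no flip
Dir SW: first cell '.' (not opp) -> no flip
Dir S: first cell '.' (not opp) -> no flip
Dir SE: first cell '.' (not opp) -> no flip
All flips: (2,1)

Answer: ......
.W....
.WWB..
.WBB..
...B..
......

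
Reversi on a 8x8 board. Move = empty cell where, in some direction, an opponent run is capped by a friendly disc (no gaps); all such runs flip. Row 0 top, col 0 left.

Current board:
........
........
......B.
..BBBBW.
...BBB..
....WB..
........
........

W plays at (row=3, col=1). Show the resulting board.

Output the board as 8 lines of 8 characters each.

Answer: ........
........
......B.
.WWWWWW.
...BBB..
....WB..
........
........

Derivation:
Place W at (3,1); scan 8 dirs for brackets.
Dir NW: first cell '.' (not opp) -> no flip
Dir N: first cell '.' (not opp) -> no flip
Dir NE: first cell '.' (not opp) -> no flip
Dir W: first cell '.' (not opp) -> no flip
Dir E: opp run (3,2) (3,3) (3,4) (3,5) capped by W -> flip
Dir SW: first cell '.' (not opp) -> no flip
Dir S: first cell '.' (not opp) -> no flip
Dir SE: first cell '.' (not opp) -> no flip
All flips: (3,2) (3,3) (3,4) (3,5)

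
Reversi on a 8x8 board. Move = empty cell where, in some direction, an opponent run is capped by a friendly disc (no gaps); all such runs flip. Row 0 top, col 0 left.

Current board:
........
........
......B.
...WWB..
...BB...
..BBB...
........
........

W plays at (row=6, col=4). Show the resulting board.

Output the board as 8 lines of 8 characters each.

Place W at (6,4); scan 8 dirs for brackets.
Dir NW: opp run (5,3), next='.' -> no flip
Dir N: opp run (5,4) (4,4) capped by W -> flip
Dir NE: first cell '.' (not opp) -> no flip
Dir W: first cell '.' (not opp) -> no flip
Dir E: first cell '.' (not opp) -> no flip
Dir SW: first cell '.' (not opp) -> no flip
Dir S: first cell '.' (not opp) -> no flip
Dir SE: first cell '.' (not opp) -> no flip
All flips: (4,4) (5,4)

Answer: ........
........
......B.
...WWB..
...BW...
..BBW...
....W...
........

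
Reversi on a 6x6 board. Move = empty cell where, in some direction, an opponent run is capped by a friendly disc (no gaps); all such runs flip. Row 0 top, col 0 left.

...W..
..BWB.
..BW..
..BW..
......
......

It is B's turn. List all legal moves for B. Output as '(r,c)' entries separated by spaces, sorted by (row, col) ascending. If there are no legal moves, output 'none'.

(0,2): no bracket -> illegal
(0,4): flips 1 -> legal
(2,4): flips 1 -> legal
(3,4): flips 2 -> legal
(4,2): no bracket -> illegal
(4,3): no bracket -> illegal
(4,4): flips 1 -> legal

Answer: (0,4) (2,4) (3,4) (4,4)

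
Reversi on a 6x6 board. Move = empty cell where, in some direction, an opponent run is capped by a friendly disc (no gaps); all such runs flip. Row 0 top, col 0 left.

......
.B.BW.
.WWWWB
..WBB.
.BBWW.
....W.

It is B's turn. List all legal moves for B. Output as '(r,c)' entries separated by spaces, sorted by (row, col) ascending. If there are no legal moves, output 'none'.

Answer: (0,3) (0,4) (0,5) (1,2) (1,5) (2,0) (3,1) (3,5) (4,5) (5,2) (5,3) (5,5)

Derivation:
(0,3): flips 1 -> legal
(0,4): flips 2 -> legal
(0,5): flips 3 -> legal
(1,0): no bracket -> illegal
(1,2): flips 3 -> legal
(1,5): flips 2 -> legal
(2,0): flips 4 -> legal
(3,0): no bracket -> illegal
(3,1): flips 3 -> legal
(3,5): flips 1 -> legal
(4,5): flips 2 -> legal
(5,2): flips 1 -> legal
(5,3): flips 1 -> legal
(5,5): flips 1 -> legal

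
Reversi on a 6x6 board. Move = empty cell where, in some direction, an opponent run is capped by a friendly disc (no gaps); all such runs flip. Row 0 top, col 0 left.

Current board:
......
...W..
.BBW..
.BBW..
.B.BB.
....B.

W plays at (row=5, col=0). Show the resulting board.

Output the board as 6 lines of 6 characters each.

Place W at (5,0); scan 8 dirs for brackets.
Dir NW: edge -> no flip
Dir N: first cell '.' (not opp) -> no flip
Dir NE: opp run (4,1) (3,2) capped by W -> flip
Dir W: edge -> no flip
Dir E: first cell '.' (not opp) -> no flip
Dir SW: edge -> no flip
Dir S: edge -> no flip
Dir SE: edge -> no flip
All flips: (3,2) (4,1)

Answer: ......
...W..
.BBW..
.BWW..
.W.BB.
W...B.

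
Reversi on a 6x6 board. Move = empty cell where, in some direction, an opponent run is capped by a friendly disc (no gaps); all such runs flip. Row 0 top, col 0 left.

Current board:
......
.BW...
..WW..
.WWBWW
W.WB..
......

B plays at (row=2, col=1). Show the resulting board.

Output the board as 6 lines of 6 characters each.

Place B at (2,1); scan 8 dirs for brackets.
Dir NW: first cell '.' (not opp) -> no flip
Dir N: first cell 'B' (not opp) -> no flip
Dir NE: opp run (1,2), next='.' -> no flip
Dir W: first cell '.' (not opp) -> no flip
Dir E: opp run (2,2) (2,3), next='.' -> no flip
Dir SW: first cell '.' (not opp) -> no flip
Dir S: opp run (3,1), next='.' -> no flip
Dir SE: opp run (3,2) capped by B -> flip
All flips: (3,2)

Answer: ......
.BW...
.BWW..
.WBBWW
W.WB..
......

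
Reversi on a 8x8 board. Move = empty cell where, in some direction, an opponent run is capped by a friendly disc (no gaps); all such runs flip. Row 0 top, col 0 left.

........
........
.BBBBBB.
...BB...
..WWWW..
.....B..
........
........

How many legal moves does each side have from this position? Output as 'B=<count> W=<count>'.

-- B to move --
(3,1): no bracket -> illegal
(3,2): no bracket -> illegal
(3,5): flips 1 -> legal
(3,6): no bracket -> illegal
(4,1): no bracket -> illegal
(4,6): no bracket -> illegal
(5,1): flips 1 -> legal
(5,2): flips 1 -> legal
(5,3): flips 1 -> legal
(5,4): flips 1 -> legal
(5,6): flips 1 -> legal
B mobility = 6
-- W to move --
(1,0): no bracket -> illegal
(1,1): flips 2 -> legal
(1,2): flips 2 -> legal
(1,3): flips 2 -> legal
(1,4): flips 2 -> legal
(1,5): flips 2 -> legal
(1,6): flips 2 -> legal
(1,7): no bracket -> illegal
(2,0): no bracket -> illegal
(2,7): no bracket -> illegal
(3,0): no bracket -> illegal
(3,1): no bracket -> illegal
(3,2): no bracket -> illegal
(3,5): no bracket -> illegal
(3,6): no bracket -> illegal
(3,7): no bracket -> illegal
(4,6): no bracket -> illegal
(5,4): no bracket -> illegal
(5,6): no bracket -> illegal
(6,4): no bracket -> illegal
(6,5): flips 1 -> legal
(6,6): flips 1 -> legal
W mobility = 8

Answer: B=6 W=8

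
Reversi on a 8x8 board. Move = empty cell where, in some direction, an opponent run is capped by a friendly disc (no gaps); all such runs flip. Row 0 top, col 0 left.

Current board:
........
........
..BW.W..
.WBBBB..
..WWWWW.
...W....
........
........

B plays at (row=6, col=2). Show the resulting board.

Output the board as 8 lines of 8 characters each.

Answer: ........
........
..BW.W..
.WBBBB..
..WWBWW.
...B....
..B.....
........

Derivation:
Place B at (6,2); scan 8 dirs for brackets.
Dir NW: first cell '.' (not opp) -> no flip
Dir N: first cell '.' (not opp) -> no flip
Dir NE: opp run (5,3) (4,4) capped by B -> flip
Dir W: first cell '.' (not opp) -> no flip
Dir E: first cell '.' (not opp) -> no flip
Dir SW: first cell '.' (not opp) -> no flip
Dir S: first cell '.' (not opp) -> no flip
Dir SE: first cell '.' (not opp) -> no flip
All flips: (4,4) (5,3)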